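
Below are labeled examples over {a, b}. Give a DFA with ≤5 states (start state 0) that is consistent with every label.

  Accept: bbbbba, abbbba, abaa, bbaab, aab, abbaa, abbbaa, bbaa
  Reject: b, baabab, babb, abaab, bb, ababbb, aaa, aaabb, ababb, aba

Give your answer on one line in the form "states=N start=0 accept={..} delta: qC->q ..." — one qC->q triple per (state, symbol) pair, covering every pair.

Grow the machine one transition at a time. Run the examples from 0; the earliest place one falls off (shortest prefix, ties alphabetical) gets sent to the lowest-numbered state that keeps every Accept/Reject pair distinguishable — a pair clashes when both reach the same state with identical unread suffix — and to a fresh state only if none does.
a: 0a undefined. 0a->0: no, aab/b meet in 0 with "b" left. Open state 1: 0a->1.
b: 0b undefined. 0b->0: ok.
aa: 1a undefined. 1a->0: no, bbbbba/aaa meet in 1. 1a->1: no, bbbbba/aaa meet in 1. Open state 2: 1a->2.
ab: 1b undefined. 1b->0: no, bbbbba/aba meet in 1. 1b->1: no, bbbbba/babb meet in 1. 1b->2: no, bbaab/babb meet in 2 with "b" left. Open state 3: 1b->3.
aaa: 2a undefined. 2a->0: ok.
aab: 2b undefined. 2b->0: no, bbaab/b meet in 0. 2b->1: no, bbbbba/baabab meet in 1. 2b->2: ok.
aba: 3a undefined. 3a->0: ok.
abb: 3b undefined. 3b->0: ok.
All examples now run through 4 states with every (state, symbol) defined. Accept strings end in {1,2}, Reject strings end in {0,3}; accept={1,2}.

states=4 start=0 accept={1,2} delta: 0a->1 0b->0 1a->2 1b->3 2a->0 2b->2 3a->0 3b->0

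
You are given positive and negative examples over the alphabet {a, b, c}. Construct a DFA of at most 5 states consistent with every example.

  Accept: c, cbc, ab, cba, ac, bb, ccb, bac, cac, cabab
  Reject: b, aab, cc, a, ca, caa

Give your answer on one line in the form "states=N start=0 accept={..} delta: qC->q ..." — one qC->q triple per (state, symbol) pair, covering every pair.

states=4 start=0 accept={0,2} delta: 0a->1 0b->1 0c->2 1a->0 1b->0 1c->0 2a->3 2b->1 2c->1 3a->1 3b->0 3c->0

State merging on the prefix tree: take the shortest (then alphabetical) example prefix whose next move is undefined and point that move at state 0, else 1, else 2, ...; a target is out if some Accept/Reject pair would then sit in one state with the same input left (inseparable). If every existing state is out, open a new one.
a: 0a undefined. 0a->0: no, ab/b meet in 0 with "b" left. Open state 1: 0a->1.
b: 0b undefined. 0b->0: no, bb/b meet in 0. 0b->1: ok.
c: 0c undefined. 0c->0: no, c/cc meet in 0. 0c->1: no, c/b meet in 1. Open state 2: 0c->2.
aa: 1a undefined. 1a->0: ok.
ab: 1b undefined. 1b->0: ok.
ac: 1c undefined. 1c->0: ok.
ca: 2a undefined. 2a->0: no, ab/ca meet in 0. 2a->1: no, ab/caa meet in 0. 2a->2: no, c/ca meet in 2. Open state 3: 2a->3.
cb: 2b undefined. 2b->0: no, cba/b meet in 1. 2b->1: ok.
cc: 2c undefined. 2c->0: no, cbc/cc meet in 0. 2c->1: ok.
caa: 3a undefined. 3a->0: no, cbc/caa meet in 0. 3a->1: ok.
cab: 3b undefined. 3b->0: ok.
cac: 3c undefined. 3c->0: ok.
All examples now run through 4 states with every (state, symbol) defined. Accept strings end in {0,2}, Reject strings end in {1,3}; accept={0,2}.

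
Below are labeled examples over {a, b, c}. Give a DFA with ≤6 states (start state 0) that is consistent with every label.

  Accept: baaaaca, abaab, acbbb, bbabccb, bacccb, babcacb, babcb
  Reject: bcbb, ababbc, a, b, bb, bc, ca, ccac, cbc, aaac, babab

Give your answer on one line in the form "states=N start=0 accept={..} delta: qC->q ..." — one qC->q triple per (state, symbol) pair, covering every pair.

states=5 start=0 accept={3} delta: 0a->0 0b->1 0c->0 1a->2 1b->2 1c->0 2a->2 2b->3 2c->3 3a->3 3b->0 3c->4 4a->3 4b->3 4c->2

State merging on the prefix tree: take the shortest (then alphabetical) example prefix whose next move is undefined and point that move at state 0, else 1, else 2, ...; a target is out if some Accept/Reject pair would then sit in one state with the same input left (inseparable). If every existing state is out, open a new one.
a: 0a undefined. 0a->0: ok.
b: 0b undefined. 0b->0: no, baaaaca/ca meet in 0 with "ca" left. Open state 1: 0b->1.
c: 0c undefined. 0c->0: ok.
ba: 1a undefined. 1a->0: no, baaaaca/a meet in 0. 1a->1: no, abaab/bb meet in 1 with "b" left. Open state 2: 1a->2.
bb: 1b undefined. 1b->0: no, acbbb/b meet in 1. 1b->1: no, acbbb/b meet in 1. 1b->2: ok.
bc: 1c undefined. 1c->0: ok.
baa: 2a undefined. 2a->0: no, baaaaca/a meet in 0. 2a->1: no, baaaaca/a meet in 0. 2a->2: ok.
bab: 2b undefined. 2b->0: no, abaab/ababbc meet in 0. 2b->1: no, abaab/b meet in 1. 2b->2: no, abaab/bcbb meet in 2. Open state 3: 2b->3.
bac: 2c undefined. 2c->0: no, baaaaca/a meet in 0. 2c->1: no, baaaaca/bcbb meet in 2. 2c->2: no, baaaaca/bcbb meet in 2. 2c->3: ok.
baba: 3a undefined. 3a->0: no, baaaaca/a meet in 0. 3a->1: no, baaaaca/b meet in 1. 3a->2: no, baaaaca/bcbb meet in 2. 3a->3: ok.
babc: 3c undefined. 3c->0: no, bbabccb/b meet in 1. 3c->1: no, bbabccb/b meet in 1. 3c->2: no, bbabccb/babab meet in 3 with "b" left. 3c->3: no, bbabccb/babab meet in 3 with "b" left. Open state 4: 3c->4.
ababb: 3b undefined. 3b->0: ok.
babca: 4a undefined. 4a->0: no, babcacb/b meet in 1. 4a->1: no, babcacb/b meet in 1. 4a->2: no, babcacb/ababbc meet in 0. 4a->3: ok.
babcb: 4b undefined. 4b->0: no, babcacb/ababbc meet in 0. 4b->1: no, babcacb/b meet in 1. 4b->2: no, babcacb/bcbb meet in 2. 4b->3: ok.
baccc: 4c undefined. 4c->0: no, bbabccb/b meet in 1. 4c->1: no, bbabccb/bcbb meet in 2. 4c->2: ok.
All examples now run through 5 states with every (state, symbol) defined. Accept strings end in {3}, Reject strings end in {0,1,2}; accept={3}.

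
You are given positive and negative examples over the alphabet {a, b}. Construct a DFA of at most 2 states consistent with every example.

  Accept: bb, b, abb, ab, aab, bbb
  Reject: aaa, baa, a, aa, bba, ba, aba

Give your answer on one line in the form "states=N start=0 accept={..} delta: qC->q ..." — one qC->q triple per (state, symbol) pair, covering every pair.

Grow the machine one transition at a time. Run the examples from 0; the earliest place one falls off (shortest prefix, ties alphabetical) gets sent to the lowest-numbered state that keeps every Accept/Reject pair distinguishable — a pair clashes when both reach the same state with identical unread suffix — and to a fresh state only if none does.
a: 0a undefined. 0a->0: ok.
b: 0b undefined. 0b->0: no, bb/aaa meet in 0. Open state 1: 0b->1.
ba: 1a undefined. 1a->0: ok.
bb: 1b undefined. 1b->0: no, bb/aaa meet in 0. 1b->1: ok.
All examples now run through 2 states with every (state, symbol) defined. Accept strings end in {1}, Reject strings end in {0}; accept={1}.

states=2 start=0 accept={1} delta: 0a->0 0b->1 1a->0 1b->1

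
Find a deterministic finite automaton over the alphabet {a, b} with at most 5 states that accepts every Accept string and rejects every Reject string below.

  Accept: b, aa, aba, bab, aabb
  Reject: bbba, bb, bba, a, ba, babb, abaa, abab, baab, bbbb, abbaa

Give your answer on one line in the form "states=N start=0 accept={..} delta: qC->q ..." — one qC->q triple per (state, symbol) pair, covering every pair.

states=3 start=0 accept={2} delta: 0a->1 0b->2 1a->2 1b->1 2a->0 2b->0

Grow the machine one transition at a time. Run the examples from 0; the earliest place one falls off (shortest prefix, ties alphabetical) gets sent to the lowest-numbered state that keeps every Accept/Reject pair distinguishable — a pair clashes when both reach the same state with identical unread suffix — and to a fresh state only if none does.
a: 0a undefined. 0a->0: no, aa/a meet in 0. Open state 1: 0a->1.
b: 0b undefined. 0b->0: no, b/bb meet in 0. 0b->1: no, b/a meet in 1. Open state 2: 0b->2.
aa: 1a undefined. 1a->0: no, aabb/bb meet in 2 with "b" left. 1a->1: no, aa/a meet in 1. 1a->2: ok.
ab: 1b undefined. 1b->0: no, b/abaa meet in 2. 1b->1: ok.
ba: 2a undefined. 2a->0: ok.
bb: 2b undefined. 2b->0: ok.
All examples now run through 3 states with every (state, symbol) defined. Accept strings end in {2}, Reject strings end in {0,1}; accept={2}.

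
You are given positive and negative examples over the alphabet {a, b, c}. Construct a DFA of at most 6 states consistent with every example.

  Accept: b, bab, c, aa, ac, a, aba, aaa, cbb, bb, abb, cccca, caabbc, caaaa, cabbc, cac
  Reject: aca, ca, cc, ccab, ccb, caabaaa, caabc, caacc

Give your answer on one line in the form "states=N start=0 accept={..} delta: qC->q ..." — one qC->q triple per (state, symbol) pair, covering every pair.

State merging on the prefix tree: take the shortest (then alphabetical) example prefix whose next move is undefined and point that move at state 0, else 1, else 2, ...; a target is out if some Accept/Reject pair would then sit in one state with the same input left (inseparable). If every existing state is out, open a new one.
a: 0a undefined. 0a->0: ok.
b: 0b undefined. 0b->0: ok.
c: 0c undefined. 0c->0: no, b/aca meet in 0. Open state 1: 0c->1.
ca: 1a undefined. 1a->0: no, b/aca meet in 0. 1a->1: no, c/aca meet in 1. Open state 2: 1a->2.
cb: 1b undefined. 1b->0: ok.
cc: 1c undefined. 1c->0: no, b/cc meet in 0. 1c->1: no, b/ccb meet in 0. 1c->2: ok.
caa: 2a undefined. 2a->0: no, b/ccab meet in 0. 2a->1: no, b/ccab meet in 0. 2a->2: no, caaaa/aca meet in 2. Open state 3: 2a->3.
cab: 2b undefined. 2b->0: no, b/ccb meet in 0. 2b->1: no, c/ccb meet in 1. 2b->2: ok.
cac: 2c undefined. 2c->0: no, cccca/aca meet in 2. 2c->1: ok.
caaa: 3a undefined. 3a->0: ok.
caab: 3b undefined. 3b->0: no, b/ccab meet in 0. 3b->1: no, b/caabaaa meet in 0. 3b->2: no, b/caabaaa meet in 0. 3b->3: no, b/caabaaa meet in 0. Open state 4: 3b->4.
caac: 3c undefined. 3c->0: no, c/caacc meet in 1. 3c->1: ok.
caaba: 4a undefined. 4a->0: no, b/caabaaa meet in 0. 4a->1: no, cccca/caabaaa meet in 3. 4a->2: no, b/caabaaa meet in 0. 4a->3: no, b/caabaaa meet in 0. 4a->4: ok.
caabb: 4b undefined. 4b->0: ok.
caabc: 4c undefined. 4c->0: no, b/caabc meet in 0. 4c->1: no, c/caabc meet in 1. 4c->2: ok.
All examples now run through 5 states with every (state, symbol) defined. Accept strings end in {0,1,3}, Reject strings end in {2,4}; accept={0,1,3}.

states=5 start=0 accept={0,1,3} delta: 0a->0 0b->0 0c->1 1a->2 1b->0 1c->2 2a->3 2b->2 2c->1 3a->0 3b->4 3c->1 4a->4 4b->0 4c->2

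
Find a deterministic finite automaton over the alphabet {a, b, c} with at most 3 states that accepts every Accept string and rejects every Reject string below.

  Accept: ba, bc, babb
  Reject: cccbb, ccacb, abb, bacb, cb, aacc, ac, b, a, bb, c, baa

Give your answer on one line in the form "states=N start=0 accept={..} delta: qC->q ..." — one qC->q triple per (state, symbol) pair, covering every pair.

states=3 start=0 accept={2} delta: 0a->0 0b->1 0c->0 1a->2 1b->0 1c->2 2a->0 2b->2 2c->0

Fold the examples into a partial DFA from state 0: repeatedly fix the first undefined (state, symbol) met by the shortest-then-alphabetical prefix, trying targets in increasing order and rejecting any under which an Accept and a Reject string meet in one state with the same remainder; add a state when all current targets are rejected. Accepting states are where Accept strings end.
a: 0a undefined. 0a->0: ok.
b: 0b undefined. 0b->0: no, ba/abb meet in 0. Open state 1: 0b->1.
c: 0c undefined. 0c->0: ok.
ba: 1a undefined. 1a->0: no, ba/aacc meet in 0. 1a->1: no, ba/ccacb meet in 1. Open state 2: 1a->2.
bb: 1b undefined. 1b->0: ok.
bc: 1c undefined. 1c->0: no, bc/cccbb meet in 0. 1c->1: no, bc/ccacb meet in 1. 1c->2: ok.
baa: 2a undefined. 2a->0: ok.
bab: 2b undefined. 2b->0: no, babb/ccacb meet in 1. 2b->1: no, babb/cccbb meet in 0. 2b->2: ok.
bac: 2c undefined. 2c->0: ok.
All examples now run through 3 states with every (state, symbol) defined. Accept strings end in {2}, Reject strings end in {0,1}; accept={2}.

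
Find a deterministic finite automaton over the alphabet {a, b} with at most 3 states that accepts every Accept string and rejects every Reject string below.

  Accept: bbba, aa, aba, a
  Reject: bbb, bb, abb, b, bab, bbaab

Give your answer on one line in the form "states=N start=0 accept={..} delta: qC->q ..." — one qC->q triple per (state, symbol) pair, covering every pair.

states=2 start=0 accept={0} delta: 0a->0 0b->1 1a->0 1b->1

Grow the machine one transition at a time. Run the examples from 0; the earliest place one falls off (shortest prefix, ties alphabetical) gets sent to the lowest-numbered state that keeps every Accept/Reject pair distinguishable — a pair clashes when both reach the same state with identical unread suffix — and to a fresh state only if none does.
a: 0a undefined. 0a->0: ok.
b: 0b undefined. 0b->0: no, bbba/bbb meet in 0. Open state 1: 0b->1.
ba: 1a undefined. 1a->0: ok.
bb: 1b undefined. 1b->0: no, bbba/bb meet in 0. 1b->1: ok.
All examples now run through 2 states with every (state, symbol) defined. Accept strings end in {0}, Reject strings end in {1}; accept={0}.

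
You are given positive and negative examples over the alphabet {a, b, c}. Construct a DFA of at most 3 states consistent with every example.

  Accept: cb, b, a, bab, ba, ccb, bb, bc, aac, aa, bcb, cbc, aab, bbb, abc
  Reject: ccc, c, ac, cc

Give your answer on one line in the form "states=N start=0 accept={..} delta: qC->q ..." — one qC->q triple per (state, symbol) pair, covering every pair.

states=3 start=0 accept={1,2} delta: 0a->1 0b->2 0c->0 1a->2 1b->2 1c->0 2a->1 2b->1 2c->1

Fold the examples into a partial DFA from state 0: repeatedly fix the first undefined (state, symbol) met by the shortest-then-alphabetical prefix, trying targets in increasing order and rejecting any under which an Accept and a Reject string meet in one state with the same remainder; add a state when all current targets are rejected. Accepting states are where Accept strings end.
a: 0a undefined. 0a->0: no, aac/c meet in 0 with "c" left. Open state 1: 0a->1.
b: 0b undefined. 0b->0: no, bc/c meet in 0 with "c" left. 0b->1: no, bc/ac meet in 1 with "c" left. Open state 2: 0b->2.
c: 0c undefined. 0c->0: ok.
aa: 1a undefined. 1a->0: no, aac/ccc meet in 0. 1a->1: no, aac/ac meet in 1 with "c" left. 1a->2: ok.
ab: 1b undefined. 1b->0: no, abc/ccc meet in 0. 1b->1: no, abc/ac meet in 1 with "c" left. 1b->2: ok.
ac: 1c undefined. 1c->0: ok.
ba: 2a undefined. 2a->0: no, ba/ccc meet in 0. 2a->1: ok.
bb: 2b undefined. 2b->0: no, bb/ccc meet in 0. 2b->1: ok.
bc: 2c undefined. 2c->0: no, bc/ccc meet in 0. 2c->1: ok.
All examples now run through 3 states with every (state, symbol) defined. Accept strings end in {1,2}, Reject strings end in {0}; accept={1,2}.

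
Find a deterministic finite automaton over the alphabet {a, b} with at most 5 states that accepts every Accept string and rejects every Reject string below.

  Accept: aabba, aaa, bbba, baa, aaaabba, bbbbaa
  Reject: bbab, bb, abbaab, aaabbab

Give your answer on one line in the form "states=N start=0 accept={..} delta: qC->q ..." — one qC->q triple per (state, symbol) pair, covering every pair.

Fold the examples into a partial DFA from state 0: repeatedly fix the first undefined (state, symbol) met by the shortest-then-alphabetical prefix, trying targets in increasing order and rejecting any under which an Accept and a Reject string meet in one state with the same remainder; add a state when all current targets are rejected. Accepting states are where Accept strings end.
a: 0a undefined. 0a->0: ok.
b: 0b undefined. 0b->0: no, aabba/bbab meet in 0. Open state 1: 0b->1.
ba: 1a undefined. 1a->0: ok.
bb: 1b undefined. 1b->0: no, aabba/bb meet in 0. 1b->1: ok.
All examples now run through 2 states with every (state, symbol) defined. Accept strings end in {0}, Reject strings end in {1}; accept={0}.

states=2 start=0 accept={0} delta: 0a->0 0b->1 1a->0 1b->1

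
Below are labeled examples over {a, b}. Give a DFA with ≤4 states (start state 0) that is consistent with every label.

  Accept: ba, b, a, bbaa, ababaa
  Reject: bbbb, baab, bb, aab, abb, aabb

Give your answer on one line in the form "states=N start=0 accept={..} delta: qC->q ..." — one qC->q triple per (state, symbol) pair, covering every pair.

Fold the examples into a partial DFA from state 0: repeatedly fix the first undefined (state, symbol) met by the shortest-then-alphabetical prefix, trying targets in increasing order and rejecting any under which an Accept and a Reject string meet in one state with the same remainder; add a state when all current targets are rejected. Accepting states are where Accept strings end.
a: 0a undefined. 0a->0: no, b/aab meet in 0 with "b" left. Open state 1: 0a->1.
b: 0b undefined. 0b->0: no, b/bbbb meet in 0. 0b->1: ok.
aa: 1a undefined. 1a->0: no, b/aab meet in 1. 1a->1: ok.
ab: 1b undefined. 1b->0: no, ba/abb meet in 1. 1b->1: no, ba/bbbb meet in 1. Open state 2: 1b->2.
aba: 2a undefined. 2a->0: ok.
abb: 2b undefined. 2b->0: no, ba/bbbb meet in 1. 2b->1: no, ba/abb meet in 1. 2b->2: ok.
All examples now run through 3 states with every (state, symbol) defined. Accept strings end in {1}, Reject strings end in {2}; accept={1}.

states=3 start=0 accept={1} delta: 0a->1 0b->1 1a->1 1b->2 2a->0 2b->2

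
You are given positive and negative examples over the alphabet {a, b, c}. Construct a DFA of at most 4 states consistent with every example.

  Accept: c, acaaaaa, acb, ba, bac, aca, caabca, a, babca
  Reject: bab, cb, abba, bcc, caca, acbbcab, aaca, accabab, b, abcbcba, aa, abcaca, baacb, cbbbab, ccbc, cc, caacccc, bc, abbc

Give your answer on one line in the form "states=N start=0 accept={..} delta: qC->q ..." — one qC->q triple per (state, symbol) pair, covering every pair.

Grow the machine one transition at a time. Run the examples from 0; the earliest place one falls off (shortest prefix, ties alphabetical) gets sent to the lowest-numbered state that keeps every Accept/Reject pair distinguishable — a pair clashes when both reach the same state with identical unread suffix — and to a fresh state only if none does.
a: 0a undefined. 0a->0: no, acb/cb meet in 0 with "cb" left. Open state 1: 0a->1.
b: 0b undefined. 0b->0: no, c/bc meet in 0 with "c" left. 0b->1: no, ba/aa meet in 1 with "a" left. Open state 2: 0b->2.
c: 0c undefined. 0c->0: no, c/cc meet in 0. 0c->1: ok.
aa: 1a undefined. 1a->0: ok.
ab: 1b undefined. 1b->0: no, c/abcbcba meet in 1. 1b->1: no, c/cb meet in 1. 1b->2: ok.
ac: 1c undefined. 1c->0: no, c/caacccc meet in 1. 1c->1: no, c/cc meet in 1. 1c->2: ok.
ba: 2a undefined. 2a->0: no, acaaaaa/caca meet in 0. 2a->1: no, bac/bab meet in 2. 2a->2: no, acaaaaa/cb meet in 2. Open state 3: 2a->3.
bc: 2c undefined. 2c->0: no, c/bcc meet in 1. 2c->1: no, c/caacccc meet in 1. 2c->2: ok.
abb: 2b undefined. 2b->0: no, c/abba meet in 1. 2b->1: ok.
baa: 3a undefined. 3a->0: ok.
bab: 3b undefined. 3b->0: no, babca/bab meet in 0. 3b->1: no, c/bab meet in 1. 3b->2: ok.
bac: 3c undefined. 3c->0: no, c/abcaca meet in 1. 3c->1: ok.
All examples now run through 4 states with every (state, symbol) defined. Accept strings end in {1,3}, Reject strings end in {0,2}; accept={1,3}.

states=4 start=0 accept={1,3} delta: 0a->1 0b->2 0c->1 1a->0 1b->2 1c->2 2a->3 2b->1 2c->2 3a->0 3b->2 3c->1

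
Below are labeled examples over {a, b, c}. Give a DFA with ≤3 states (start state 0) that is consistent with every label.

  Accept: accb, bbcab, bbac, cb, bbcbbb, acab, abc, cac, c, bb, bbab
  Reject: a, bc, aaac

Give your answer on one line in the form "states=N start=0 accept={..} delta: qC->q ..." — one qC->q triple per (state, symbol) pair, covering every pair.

states=3 start=0 accept={2} delta: 0a->1 0b->1 0c->2 1a->0 1b->2 1c->0 2a->2 2b->2 2c->2

Fold the examples into a partial DFA from state 0: repeatedly fix the first undefined (state, symbol) met by the shortest-then-alphabetical prefix, trying targets in increasing order and rejecting any under which an Accept and a Reject string meet in one state with the same remainder; add a state when all current targets are rejected. Accepting states are where Accept strings end.
a: 0a undefined. 0a->0: no, abc/bc meet in 0 with "bc" left. Open state 1: 0a->1.
b: 0b undefined. 0b->0: no, c/bc meet in 0 with "c" left. 0b->1: ok.
c: 0c undefined. 0c->0: no, cb/a meet in 1. 0c->1: no, c/a meet in 1. Open state 2: 0c->2.
aa: 1a undefined. 1a->0: ok.
ab: 1b undefined. 1b->0: no, bbac/bc meet in 1 with "c" left. 1b->1: no, abc/bc meet in 1 with "c" left. 1b->2: ok.
ac: 1c undefined. 1c->0: ok.
ca: 2a undefined. 2a->0: no, bbab/a meet in 1. 2a->1: no, bbac/bc meet in 0. 2a->2: ok.
cb: 2b undefined. 2b->0: no, accb/bc meet in 0. 2b->1: no, accb/a meet in 1. 2b->2: ok.
abc: 2c undefined. 2c->0: no, bbac/bc meet in 0. 2c->1: no, bbcab/a meet in 1. 2c->2: ok.
All examples now run through 3 states with every (state, symbol) defined. Accept strings end in {2}, Reject strings end in {0,1}; accept={2}.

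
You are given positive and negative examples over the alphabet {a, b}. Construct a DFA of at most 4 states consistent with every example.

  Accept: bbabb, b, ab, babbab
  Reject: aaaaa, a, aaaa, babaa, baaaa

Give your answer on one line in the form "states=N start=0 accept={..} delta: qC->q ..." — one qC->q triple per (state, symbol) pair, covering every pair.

Grow the machine one transition at a time. Run the examples from 0; the earliest place one falls off (shortest prefix, ties alphabetical) gets sent to the lowest-numbered state that keeps every Accept/Reject pair distinguishable — a pair clashes when both reach the same state with identical unread suffix — and to a fresh state only if none does.
a: 0a undefined. 0a->0: ok.
b: 0b undefined. 0b->0: no, bbabb/aaaaa meet in 0. Open state 1: 0b->1.
ba: 1a undefined. 1a->0: ok.
bb: 1b undefined. 1b->0: no, bbabb/aaaaa meet in 0. 1b->1: ok.
All examples now run through 2 states with every (state, symbol) defined. Accept strings end in {1}, Reject strings end in {0}; accept={1}.

states=2 start=0 accept={1} delta: 0a->0 0b->1 1a->0 1b->1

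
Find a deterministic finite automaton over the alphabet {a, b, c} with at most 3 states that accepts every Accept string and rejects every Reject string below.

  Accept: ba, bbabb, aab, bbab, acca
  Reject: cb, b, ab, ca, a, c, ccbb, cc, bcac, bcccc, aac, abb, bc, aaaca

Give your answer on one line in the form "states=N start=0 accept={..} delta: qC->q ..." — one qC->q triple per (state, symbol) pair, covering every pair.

states=3 start=0 accept={2} delta: 0a->1 0b->1 0c->0 1a->2 1b->1 1c->1 2a->0 2b->2 2c->0

Grow the machine one transition at a time. Run the examples from 0; the earliest place one falls off (shortest prefix, ties alphabetical) gets sent to the lowest-numbered state that keeps every Accept/Reject pair distinguishable — a pair clashes when both reach the same state with identical unread suffix — and to a fresh state only if none does.
a: 0a undefined. 0a->0: no, aab/b meet in 0 with "b" left. Open state 1: 0a->1.
b: 0b undefined. 0b->0: no, ba/a meet in 1. 0b->1: ok.
c: 0c undefined. 0c->0: ok.
aa: 1a undefined. 1a->0: no, ba/c meet in 0. 1a->1: no, ba/cb meet in 1. Open state 2: 1a->2.
ab: 1b undefined. 1b->0: no, bbabb/cb meet in 1. 1b->1: ok.
ac: 1c undefined. 1c->0: no, acca/cb meet in 1. 1c->1: ok.
aaa: 2a undefined. 2a->0: ok.
aab: 2b undefined. 2b->0: no, bbabb/cb meet in 1. 2b->1: no, bbabb/cb meet in 1. 2b->2: ok.
aac: 2c undefined. 2c->0: ok.
All examples now run through 3 states with every (state, symbol) defined. Accept strings end in {2}, Reject strings end in {0,1}; accept={2}.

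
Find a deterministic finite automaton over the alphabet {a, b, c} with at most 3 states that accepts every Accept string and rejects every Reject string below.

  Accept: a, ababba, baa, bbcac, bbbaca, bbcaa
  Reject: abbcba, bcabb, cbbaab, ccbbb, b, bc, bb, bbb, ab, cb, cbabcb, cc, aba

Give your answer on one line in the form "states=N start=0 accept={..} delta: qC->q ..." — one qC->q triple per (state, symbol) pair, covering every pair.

states=3 start=0 accept={0} delta: 0a->0 0b->1 0c->1 1a->2 1b->1 1c->1 2a->0 2b->2 2c->0

Grow the machine one transition at a time. Run the examples from 0; the earliest place one falls off (shortest prefix, ties alphabetical) gets sent to the lowest-numbered state that keeps every Accept/Reject pair distinguishable — a pair clashes when both reach the same state with identical unread suffix — and to a fresh state only if none does.
a: 0a undefined. 0a->0: ok.
b: 0b undefined. 0b->0: no, a/b meet in 0. Open state 1: 0b->1.
c: 0c undefined. 0c->0: no, a/cc meet in 0. 0c->1: ok.
ba: 1a undefined. 1a->0: no, a/aba meet in 0. 1a->1: no, baa/b meet in 1. Open state 2: 1a->2.
bb: 1b undefined. 1b->0: no, a/abbcba meet in 0. 1b->1: ok.
bc: 1c undefined. 1c->0: no, a/bc meet in 0. 1c->1: ok.
baa: 2a undefined. 2a->0: ok.
abab: 2b undefined. 2b->0: no, ababba/abbcba meet in 2. 2b->1: no, ababba/abbcba meet in 2. 2b->2: ok.
bbbac: 2c undefined. 2c->0: ok.
All examples now run through 3 states with every (state, symbol) defined. Accept strings end in {0}, Reject strings end in {1,2}; accept={0}.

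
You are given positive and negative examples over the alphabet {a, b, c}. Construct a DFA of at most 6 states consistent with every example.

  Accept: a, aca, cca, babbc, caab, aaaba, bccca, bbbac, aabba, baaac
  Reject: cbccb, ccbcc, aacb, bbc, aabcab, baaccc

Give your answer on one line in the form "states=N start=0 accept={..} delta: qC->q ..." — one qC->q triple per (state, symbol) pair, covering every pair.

states=4 start=0 accept={0,2} delta: 0a->0 0b->1 0c->1 1a->2 1b->1 1c->1 2a->3 2b->3 2c->0 3a->2 3b->2 3c->0

State merging on the prefix tree: take the shortest (then alphabetical) example prefix whose next move is undefined and point that move at state 0, else 1, else 2, ...; a target is out if some Accept/Reject pair would then sit in one state with the same input left (inseparable). If every existing state is out, open a new one.
a: 0a undefined. 0a->0: ok.
b: 0b undefined. 0b->0: no, babbc/bbc meet in 0 with "c" left. Open state 1: 0b->1.
c: 0c undefined. 0c->0: no, caab/aacb meet in 1. 0c->1: ok.
ba: 1a undefined. 1a->0: no, babbc/bbc meet in 1 with "bc" left. 1a->1: no, caab/aacb meet in 1 with "b" left. Open state 2: 1a->2.
bb: 1b undefined. 1b->0: no, a/aacb meet in 0. 1b->1: ok.
bc: 1c undefined. 1c->0: no, a/bbc meet in 0. 1c->1: ok.
baa: 2a undefined. 2a->0: no, caab/cbccb meet in 1. 2a->1: no, caab/cbccb meet in 1. 2a->2: no, caab/aabcab meet in 2 with "b" left. Open state 3: 2a->3.
bab: 2b undefined. 2b->0: no, a/aabcab meet in 0. 2b->1: no, babbc/cbccb meet in 1. 2b->2: no, aca/aabcab meet in 2. 2b->3: ok.
baaa: 3a undefined. 3a->0: no, baaac/cbccb meet in 1. 3a->1: no, baaac/cbccb meet in 1. 3a->2: ok.
baac: 3c undefined. 3c->0: ok.
babb: 3b undefined. 3b->0: no, babbc/cbccb meet in 1. 3b->1: no, babbc/cbccb meet in 1. 3b->2: ok.
baaac: 2c undefined. 2c->0: ok.
All examples now run through 4 states with every (state, symbol) defined. Accept strings end in {0,2}, Reject strings end in {1,3}; accept={0,2}.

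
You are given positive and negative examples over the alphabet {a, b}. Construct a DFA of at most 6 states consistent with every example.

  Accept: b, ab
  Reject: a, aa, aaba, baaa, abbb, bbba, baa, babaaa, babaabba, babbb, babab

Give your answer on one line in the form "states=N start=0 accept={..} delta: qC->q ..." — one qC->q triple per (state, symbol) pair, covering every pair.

State merging on the prefix tree: take the shortest (then alphabetical) example prefix whose next move is undefined and point that move at state 0, else 1, else 2, ...; a target is out if some Accept/Reject pair would then sit in one state with the same input left (inseparable). If every existing state is out, open a new one.
a: 0a undefined. 0a->0: ok.
b: 0b undefined. 0b->0: no, b/a meet in 0. Open state 1: 0b->1.
ba: 1a undefined. 1a->0: no, b/babab meet in 1. 1a->1: no, b/aaba meet in 1. Open state 2: 1a->2.
bb: 1b undefined. 1b->0: no, b/abbb meet in 1. 1b->1: no, b/abbb meet in 1. 1b->2: ok.
baa: 2a undefined. 2a->0: ok.
bab: 2b undefined. 2b->0: no, b/babab meet in 1. 2b->1: no, b/abbb meet in 1. 2b->2: no, b/babab meet in 1. Open state 3: 2b->3.
baba: 3a undefined. 3a->0: no, b/babab meet in 1. 3a->1: no, b/bbba meet in 1. 3a->2: ok.
babb: 3b undefined. 3b->0: no, b/babbb meet in 1. 3b->1: ok.
All examples now run through 4 states with every (state, symbol) defined. Accept strings end in {1}, Reject strings end in {0,2,3}; accept={1}.

states=4 start=0 accept={1} delta: 0a->0 0b->1 1a->2 1b->2 2a->0 2b->3 3a->2 3b->1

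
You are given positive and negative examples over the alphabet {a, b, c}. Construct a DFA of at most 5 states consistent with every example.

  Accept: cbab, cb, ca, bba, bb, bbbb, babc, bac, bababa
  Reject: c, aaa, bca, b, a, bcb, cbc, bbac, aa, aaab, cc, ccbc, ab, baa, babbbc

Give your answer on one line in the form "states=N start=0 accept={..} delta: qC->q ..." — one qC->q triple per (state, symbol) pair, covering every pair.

states=5 start=0 accept={2,3,4} delta: 0a->0 0b->1 0c->1 1a->2 1b->3 1c->0 2a->0 2b->4 2c->2 3a->3 3b->2 3c->0 4a->0 4b->0 4c->2

Fold the examples into a partial DFA from state 0: repeatedly fix the first undefined (state, symbol) met by the shortest-then-alphabetical prefix, trying targets in increasing order and rejecting any under which an Accept and a Reject string meet in one state with the same remainder; add a state when all current targets are rejected. Accepting states are where Accept strings end.
a: 0a undefined. 0a->0: ok.
b: 0b undefined. 0b->0: no, cb/bcb meet in 0 with "cb" left. Open state 1: 0b->1.
c: 0c undefined. 0c->0: no, cb/b meet in 1. 0c->1: ok.
ba: 1a undefined. 1a->0: no, ca/aaa meet in 0. 1a->1: no, ca/c meet in 1. Open state 2: 1a->2.
bb: 1b undefined. 1b->0: no, cbab/c meet in 1. 1b->1: no, cb/c meet in 1. 1b->2: no, bba/baa meet in 2 with "a" left. Open state 3: 1b->3.
bc: 1c undefined. 1c->0: ok.
baa: 2a undefined. 2a->0: ok.
bab: 2b undefined. 2b->0: no, babc/c meet in 1. 2b->1: no, babc/aaa meet in 0. 2b->2: no, babc/babbbc meet in 2 with "c" left. 2b->3: no, babc/cbc meet in 3 with "c" left. Open state 4: 2b->4.
bac: 2c undefined. 2c->0: no, bac/aaa meet in 0. 2c->1: no, bac/c meet in 1. 2c->2: ok.
bba: 3a undefined. 3a->0: no, cbab/c meet in 1. 3a->1: no, bba/c meet in 1. 3a->2: no, ca/bbac meet in 2. 3a->3: ok.
bbb: 3b undefined. 3b->0: no, cbab/aaa meet in 0. 3b->1: no, cbab/c meet in 1. 3b->2: ok.
cbc: 3c undefined. 3c->0: ok.
baba: 4a undefined. 4a->0: ok.
babb: 4b undefined. 4b->0: ok.
babc: 4c undefined. 4c->0: no, babc/aaa meet in 0. 4c->1: no, babc/c meet in 1. 4c->2: ok.
All examples now run through 5 states with every (state, symbol) defined. Accept strings end in {2,3,4}, Reject strings end in {0,1}; accept={2,3,4}.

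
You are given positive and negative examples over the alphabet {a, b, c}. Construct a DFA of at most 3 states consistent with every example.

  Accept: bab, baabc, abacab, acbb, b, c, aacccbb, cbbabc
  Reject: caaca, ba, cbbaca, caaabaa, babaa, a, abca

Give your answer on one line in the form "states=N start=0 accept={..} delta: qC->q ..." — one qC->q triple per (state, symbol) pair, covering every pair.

states=2 start=0 accept={1} delta: 0a->0 0b->1 0c->1 1a->0 1b->0 1c->1

Fold the examples into a partial DFA from state 0: repeatedly fix the first undefined (state, symbol) met by the shortest-then-alphabetical prefix, trying targets in increasing order and rejecting any under which an Accept and a Reject string meet in one state with the same remainder; add a state when all current targets are rejected. Accepting states are where Accept strings end.
a: 0a undefined. 0a->0: ok.
b: 0b undefined. 0b->0: no, bab/ba meet in 0. Open state 1: 0b->1.
c: 0c undefined. 0c->0: no, c/caaca meet in 0. 0c->1: ok.
ba: 1a undefined. 1a->0: ok.
cb: 1b undefined. 1b->0: ok.
abc: 1c undefined. 1c->0: no, baabc/caaca meet in 0. 1c->1: ok.
All examples now run through 2 states with every (state, symbol) defined. Accept strings end in {1}, Reject strings end in {0}; accept={1}.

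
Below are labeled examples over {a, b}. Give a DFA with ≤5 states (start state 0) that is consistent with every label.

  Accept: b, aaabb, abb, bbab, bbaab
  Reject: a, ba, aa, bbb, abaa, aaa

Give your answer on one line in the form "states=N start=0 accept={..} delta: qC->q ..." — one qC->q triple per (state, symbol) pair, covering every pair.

states=3 start=0 accept={1,2} delta: 0a->0 0b->1 1a->0 1b->2 2a->0 2b->0

Fold the examples into a partial DFA from state 0: repeatedly fix the first undefined (state, symbol) met by the shortest-then-alphabetical prefix, trying targets in increasing order and rejecting any under which an Accept and a Reject string meet in one state with the same remainder; add a state when all current targets are rejected. Accepting states are where Accept strings end.
a: 0a undefined. 0a->0: ok.
b: 0b undefined. 0b->0: no, b/a meet in 0. Open state 1: 0b->1.
ba: 1a undefined. 1a->0: ok.
bb: 1b undefined. 1b->0: no, b/bbb meet in 1. 1b->1: no, b/bbb meet in 1. Open state 2: 1b->2.
bba: 2a undefined. 2a->0: ok.
bbb: 2b undefined. 2b->0: ok.
All examples now run through 3 states with every (state, symbol) defined. Accept strings end in {1,2}, Reject strings end in {0}; accept={1,2}.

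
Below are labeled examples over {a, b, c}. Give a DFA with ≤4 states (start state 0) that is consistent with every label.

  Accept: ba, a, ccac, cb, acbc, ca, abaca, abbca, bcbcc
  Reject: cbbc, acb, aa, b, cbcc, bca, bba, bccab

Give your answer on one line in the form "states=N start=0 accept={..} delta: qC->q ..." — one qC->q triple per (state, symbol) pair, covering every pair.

Fold the examples into a partial DFA from state 0: repeatedly fix the first undefined (state, symbol) met by the shortest-then-alphabetical prefix, trying targets in increasing order and rejecting any under which an Accept and a Reject string meet in one state with the same remainder; add a state when all current targets are rejected. Accepting states are where Accept strings end.
a: 0a undefined. 0a->0: no, a/aa meet in 0. Open state 1: 0a->1.
b: 0b undefined. 0b->0: no, ba/bba meet in 1. 0b->1: no, ba/aa meet in 1 with "a" left. Open state 2: 0b->2.
c: 0c undefined. 0c->0: no, cb/b meet in 2. 0c->1: no, ca/aa meet in 1 with "a" left. 0c->2: ok.
aa: 1a undefined. 1a->0: ok.
ab: 1b undefined. 1b->0: no, abbca/bca meet in 2 with "ca" left. 1b->1: ok.
ac: 1c undefined. 1c->0: ok.
ba: 2a undefined. 2a->0: no, ba/aa meet in 0. 2a->1: ok.
bb: 2b undefined. 2b->0: no, ba/bba meet in 1. 2b->1: ok.
bc: 2c undefined. 2c->0: no, ba/bca meet in 1. 2c->1: no, ba/bccab meet in 1. 2c->2: no, ba/bca meet in 1. Open state 3: 2c->3.
bca: 3a undefined. 3a->0: no, ccac/acb meet in 2. 3a->1: no, ba/bca meet in 1. 3a->2: ok.
bcb: 3b undefined. 3b->0: ok.
bcc: 3c undefined. 3c->0: no, ba/bccab meet in 1. 3c->1: ok.
All examples now run through 4 states with every (state, symbol) defined. Accept strings end in {1,3}, Reject strings end in {0,2}; accept={1,3}.

states=4 start=0 accept={1,3} delta: 0a->1 0b->2 0c->2 1a->0 1b->1 1c->0 2a->1 2b->1 2c->3 3a->2 3b->0 3c->1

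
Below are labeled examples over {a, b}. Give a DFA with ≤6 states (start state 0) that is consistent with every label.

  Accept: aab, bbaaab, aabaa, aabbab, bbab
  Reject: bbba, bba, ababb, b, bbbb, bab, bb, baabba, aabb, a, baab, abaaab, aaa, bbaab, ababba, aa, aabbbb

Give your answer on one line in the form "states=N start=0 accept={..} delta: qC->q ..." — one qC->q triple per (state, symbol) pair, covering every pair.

states=6 start=0 accept={3} delta: 0a->1 0b->2 1a->1 1b->3 2a->2 2b->4 3a->3 3b->0 4a->5 4b->0 5a->0 5b->3

State merging on the prefix tree: take the shortest (then alphabetical) example prefix whose next move is undefined and point that move at state 0, else 1, else 2, ...; a target is out if some Accept/Reject pair would then sit in one state with the same input left (inseparable). If every existing state is out, open a new one.
a: 0a undefined. 0a->0: no, aab/b meet in 0 with "b" left. Open state 1: 0a->1.
b: 0b undefined. 0b->0: no, aab/baab meet in 1 with "ab" left. 0b->1: no, aab/bab meet in 1 with "ab" left. Open state 2: 0b->2.
aa: 1a undefined. 1a->0: no, aab/b meet in 2. 1a->1: ok.
ab: 1b undefined. 1b->0: no, aab/abaaab meet in 0. 1b->1: no, aab/ababb meet in 1. 1b->2: no, aab/b meet in 2. Open state 3: 1b->3.
ba: 2a undefined. 2a->0: no, aab/baab meet in 3. 2a->1: no, aab/bab meet in 3. 2a->2: ok.
bb: 2b undefined. 2b->0: no, aab/bbaab meet in 3. 2b->1: no, aab/bbaab meet in 3. 2b->2: no, bbaaab/bbba meet in 2. 2b->3: no, aab/bab meet in 3. Open state 4: 2b->4.
aba: 3a undefined. 3a->0: no, aab/abaaab meet in 3. 3a->1: no, aab/abaaab meet in 3. 3a->2: no, aabaa/b meet in 2. 3a->3: ok.
bba: 4a undefined. 4a->0: no, aab/bbaab meet in 3. 4a->1: no, aab/bbaab meet in 3. 4a->2: no, bbaaab/bab meet in 4. 4a->3: no, aab/bba meet in 3. 4a->4: no, bbaaab/bbaab meet in 4 with "b" left. Open state 5: 4a->5.
bbb: 4b undefined. 4b->0: ok.
aabb: 3b undefined. 3b->0: ok.
bbaa: 5a undefined. 5a->0: ok.
bbab: 5b undefined. 5b->0: no, bbab/aabb meet in 0. 5b->1: no, bbab/bbba meet in 1. 5b->2: no, bbab/ababb meet in 2. 5b->3: ok.
All examples now run through 6 states with every (state, symbol) defined. Accept strings end in {3}, Reject strings end in {0,1,2,4,5}; accept={3}.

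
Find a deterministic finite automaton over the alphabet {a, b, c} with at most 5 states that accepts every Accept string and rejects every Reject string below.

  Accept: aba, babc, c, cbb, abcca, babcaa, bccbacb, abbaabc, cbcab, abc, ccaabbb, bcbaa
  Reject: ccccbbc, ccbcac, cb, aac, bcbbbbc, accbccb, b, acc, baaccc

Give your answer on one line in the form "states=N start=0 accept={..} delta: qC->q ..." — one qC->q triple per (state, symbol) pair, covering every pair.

states=5 start=0 accept={1,4} delta: 0a->1 0b->0 0c->1 1a->1 1b->2 1c->3 2a->1 2b->1 2c->4 3a->3 3b->4 3c->3 4a->2 4b->4 4c->0

State merging on the prefix tree: take the shortest (then alphabetical) example prefix whose next move is undefined and point that move at state 0, else 1, else 2, ...; a target is out if some Accept/Reject pair would then sit in one state with the same input left (inseparable). If every existing state is out, open a new one.
a: 0a undefined. 0a->0: no, c/aac meet in 0 with "c" left. Open state 1: 0a->1.
b: 0b undefined. 0b->0: ok.
c: 0c undefined. 0c->0: no, c/ccccbbc meet in 0. 0c->1: ok.
aa: 1a undefined. 1a->0: no, c/aac meet in 1. 1a->1: ok.
ab: 1b undefined. 1b->0: no, aba/bcbbbbc meet in 1. 1b->1: no, aba/cb meet in 1. Open state 2: 1b->2.
ac: 1c undefined. 1c->0: no, c/ccccbbc meet in 1. 1c->1: no, c/aac meet in 1. 1c->2: no, babc/acc meet in 2 with "c" left. Open state 3: 1c->3.
aba: 2a undefined. 2a->0: no, aba/b meet in 0. 2a->1: ok.
abb: 2b undefined. 2b->0: no, aba/bcbbbbc meet in 1. 2b->1: ok.
abc: 2c undefined. 2c->0: no, babc/b meet in 0. 2c->1: no, cbcab/cb meet in 2. 2c->2: no, babc/cb meet in 2. 2c->3: no, babc/aac meet in 3. Open state 4: 2c->4.
acc: 3c undefined. 3c->0: no, aba/baaccc meet in 1. 3c->1: no, aba/acc meet in 1. 3c->2: no, aba/accbccb meet in 1. 3c->3: ok.
cca: 3a undefined. 3a->0: no, ccaabbb/cb meet in 2. 3a->1: no, ccaabbb/cb meet in 2. 3a->2: no, ccaabbb/cb meet in 2. 3a->3: ok.
ccb: 3b undefined. 3b->0: no, aba/ccccbbc meet in 1. 3b->1: no, aba/accbccb meet in 1. 3b->2: no, bccbacb/cb meet in 2. 3b->3: no, bccbacb/ccccbbc meet in 3. 3b->4: ok.
abcc: 4c undefined. 4c->0: ok.
cbca: 4a undefined. 4a->0: no, bccbacb/cb meet in 2. 4a->1: no, cbcab/cb meet in 2. 4a->2: ok.
ccaabb: 4b undefined. 4b->0: no, aba/ccccbbc meet in 1. 4b->1: no, ccaabbb/cb meet in 2. 4b->2: no, babc/ccccbbc meet in 4. 4b->3: no, bccbacb/ccccbbc meet in 3. 4b->4: ok.
All examples now run through 5 states with every (state, symbol) defined. Accept strings end in {1,4}, Reject strings end in {0,2,3}; accept={1,4}.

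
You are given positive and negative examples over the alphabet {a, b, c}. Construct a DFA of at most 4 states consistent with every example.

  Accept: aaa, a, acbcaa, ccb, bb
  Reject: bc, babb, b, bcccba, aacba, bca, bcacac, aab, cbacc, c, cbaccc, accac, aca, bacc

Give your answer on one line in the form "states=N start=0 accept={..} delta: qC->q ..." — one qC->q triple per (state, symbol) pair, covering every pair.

Grow the machine one transition at a time. Run the examples from 0; the earliest place one falls off (shortest prefix, ties alphabetical) gets sent to the lowest-numbered state that keeps every Accept/Reject pair distinguishable — a pair clashes when both reach the same state with identical unread suffix — and to a fresh state only if none does.
a: 0a undefined. 0a->0: ok.
b: 0b undefined. 0b->0: no, aaa/babb meet in 0. Open state 1: 0b->1.
c: 0c undefined. 0c->0: no, aaa/c meet in 0. 0c->1: ok.
ba: 1a undefined. 1a->0: no, aaa/aca meet in 0. 1a->1: ok.
bb: 1b undefined. 1b->0: no, aaa/aacba meet in 0. 1b->1: no, bb/babb meet in 1. Open state 2: 1b->2.
bc: 1c undefined. 1c->0: no, aaa/bc meet in 0. 1c->1: ok.
cba: 2a undefined. 2a->0: no, aaa/bcccba meet in 0. 2a->1: ok.
acbc: 2c undefined. 2c->0: ok.
babb: 2b undefined. 2b->0: no, aaa/babb meet in 0. 2b->1: ok.
All examples now run through 3 states with every (state, symbol) defined. Accept strings end in {0,2}, Reject strings end in {1}; accept={0,2}.

states=3 start=0 accept={0,2} delta: 0a->0 0b->1 0c->1 1a->1 1b->2 1c->1 2a->1 2b->1 2c->0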